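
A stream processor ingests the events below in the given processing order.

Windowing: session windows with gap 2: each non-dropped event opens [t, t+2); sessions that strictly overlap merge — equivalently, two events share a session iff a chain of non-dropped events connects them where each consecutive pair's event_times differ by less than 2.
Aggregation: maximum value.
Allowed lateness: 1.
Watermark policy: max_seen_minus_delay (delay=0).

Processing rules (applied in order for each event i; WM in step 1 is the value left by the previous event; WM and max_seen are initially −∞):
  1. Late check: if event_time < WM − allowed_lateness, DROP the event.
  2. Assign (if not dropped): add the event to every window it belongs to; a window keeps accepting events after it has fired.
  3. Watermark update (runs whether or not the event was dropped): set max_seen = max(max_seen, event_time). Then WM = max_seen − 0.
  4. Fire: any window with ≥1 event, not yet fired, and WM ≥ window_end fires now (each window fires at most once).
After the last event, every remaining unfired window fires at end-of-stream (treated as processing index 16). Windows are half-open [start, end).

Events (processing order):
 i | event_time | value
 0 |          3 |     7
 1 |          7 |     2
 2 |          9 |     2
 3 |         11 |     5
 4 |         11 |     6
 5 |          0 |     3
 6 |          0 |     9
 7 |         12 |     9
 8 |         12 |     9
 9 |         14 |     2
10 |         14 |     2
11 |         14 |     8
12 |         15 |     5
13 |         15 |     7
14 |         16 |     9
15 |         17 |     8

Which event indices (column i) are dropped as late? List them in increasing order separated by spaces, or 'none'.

5 6

i=0 t=3 v=7: → [3,5); WM=3
i=1 t=7 v=2: → [7,9); WM=7
i=2 t=9 v=2: → [9,11); WM=9
i=3 t=11 v=5: → [11,13); WM=11
i=4 t=11 v=6: → [11,13); WM=11
i=5 t=0 v=3: DROP (t<11-1); WM=11
i=6 t=0 v=9: DROP (t<11-1); WM=11
i=7 t=12 v=9: → [11,14); WM=12
i=8 t=12 v=9: → [11,14); WM=12
i=9 t=14 v=2: → [14,16); WM=14
i=10 t=14 v=2: → [14,16); WM=14
i=11 t=14 v=8: → [14,16); WM=14
i=12 t=15 v=5: → [14,17); WM=15
i=13 t=15 v=7: → [14,17); WM=15
i=14 t=16 v=9: → [14,18); WM=16
i=15 t=17 v=8: → [14,19); WM=17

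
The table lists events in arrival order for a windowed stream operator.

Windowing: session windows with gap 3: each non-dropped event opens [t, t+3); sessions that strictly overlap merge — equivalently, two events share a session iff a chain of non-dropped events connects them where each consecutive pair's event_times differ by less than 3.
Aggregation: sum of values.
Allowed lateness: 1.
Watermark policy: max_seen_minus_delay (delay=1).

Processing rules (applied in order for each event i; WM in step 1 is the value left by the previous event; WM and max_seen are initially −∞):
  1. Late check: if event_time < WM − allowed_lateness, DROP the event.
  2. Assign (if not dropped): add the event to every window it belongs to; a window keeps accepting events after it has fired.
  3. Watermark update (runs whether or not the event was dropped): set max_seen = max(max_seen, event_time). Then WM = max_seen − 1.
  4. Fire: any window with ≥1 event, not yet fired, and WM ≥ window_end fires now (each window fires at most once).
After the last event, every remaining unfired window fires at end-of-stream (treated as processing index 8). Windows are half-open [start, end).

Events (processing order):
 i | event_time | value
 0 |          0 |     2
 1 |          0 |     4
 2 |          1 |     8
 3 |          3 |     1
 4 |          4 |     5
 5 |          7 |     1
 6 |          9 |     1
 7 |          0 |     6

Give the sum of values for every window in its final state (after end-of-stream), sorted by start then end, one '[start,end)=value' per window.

i=0 t=0 v=2: → [0,3); WM=-1
i=1 t=0 v=4: → [0,3); WM=-1
i=2 t=1 v=8: → [0,4); WM=0
i=3 t=3 v=1: → [0,6); WM=2
i=4 t=4 v=5: → [0,7); WM=3
i=5 t=7 v=1: → [7,10); WM=6
i=6 t=9 v=1: → [7,12); WM=8
i=7 t=0 v=6: DROP (t<8-1); WM=8

[0,7)=20 [7,12)=2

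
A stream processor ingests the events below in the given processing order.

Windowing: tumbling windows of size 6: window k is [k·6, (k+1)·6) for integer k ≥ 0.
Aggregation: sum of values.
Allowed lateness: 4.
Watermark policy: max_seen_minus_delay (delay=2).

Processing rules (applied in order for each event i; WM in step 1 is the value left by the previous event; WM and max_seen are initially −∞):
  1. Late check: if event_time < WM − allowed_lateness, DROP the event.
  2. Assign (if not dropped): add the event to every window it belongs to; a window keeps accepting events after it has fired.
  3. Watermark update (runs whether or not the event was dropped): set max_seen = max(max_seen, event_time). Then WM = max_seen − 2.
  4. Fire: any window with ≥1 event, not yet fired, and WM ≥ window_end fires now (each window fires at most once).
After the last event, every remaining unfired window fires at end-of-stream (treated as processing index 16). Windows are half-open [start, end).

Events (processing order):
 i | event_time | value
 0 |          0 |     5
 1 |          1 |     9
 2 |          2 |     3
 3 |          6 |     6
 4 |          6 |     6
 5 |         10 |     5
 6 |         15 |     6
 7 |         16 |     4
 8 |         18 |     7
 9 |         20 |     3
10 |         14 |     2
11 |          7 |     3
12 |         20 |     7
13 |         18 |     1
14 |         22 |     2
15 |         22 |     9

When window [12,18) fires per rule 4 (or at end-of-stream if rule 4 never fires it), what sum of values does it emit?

i=0 t=0 v=5: → [0,6); WM=-2
i=1 t=1 v=9: → [0,6); WM=-1
i=2 t=2 v=3: → [0,6); WM=0
i=3 t=6 v=6: → [6,12); WM=4
i=4 t=6 v=6: → [6,12); WM=4
i=5 t=10 v=5: → [6,12); WM=8; [0,6) fires=17
i=6 t=15 v=6: → [12,18); WM=13; [6,12) fires=17
i=7 t=16 v=4: → [12,18); WM=14
i=8 t=18 v=7: → [18,24); WM=16
i=9 t=20 v=3: → [18,24); WM=18; [12,18) fires=10
i=10 t=14 v=2: → [12,18); WM=18
i=11 t=7 v=3: DROP (t<18-4); WM=18
i=12 t=20 v=7: → [18,24); WM=18
i=13 t=18 v=1: → [18,24); WM=18
i=14 t=22 v=2: → [18,24); WM=20
i=15 t=22 v=9: → [18,24); WM=20

10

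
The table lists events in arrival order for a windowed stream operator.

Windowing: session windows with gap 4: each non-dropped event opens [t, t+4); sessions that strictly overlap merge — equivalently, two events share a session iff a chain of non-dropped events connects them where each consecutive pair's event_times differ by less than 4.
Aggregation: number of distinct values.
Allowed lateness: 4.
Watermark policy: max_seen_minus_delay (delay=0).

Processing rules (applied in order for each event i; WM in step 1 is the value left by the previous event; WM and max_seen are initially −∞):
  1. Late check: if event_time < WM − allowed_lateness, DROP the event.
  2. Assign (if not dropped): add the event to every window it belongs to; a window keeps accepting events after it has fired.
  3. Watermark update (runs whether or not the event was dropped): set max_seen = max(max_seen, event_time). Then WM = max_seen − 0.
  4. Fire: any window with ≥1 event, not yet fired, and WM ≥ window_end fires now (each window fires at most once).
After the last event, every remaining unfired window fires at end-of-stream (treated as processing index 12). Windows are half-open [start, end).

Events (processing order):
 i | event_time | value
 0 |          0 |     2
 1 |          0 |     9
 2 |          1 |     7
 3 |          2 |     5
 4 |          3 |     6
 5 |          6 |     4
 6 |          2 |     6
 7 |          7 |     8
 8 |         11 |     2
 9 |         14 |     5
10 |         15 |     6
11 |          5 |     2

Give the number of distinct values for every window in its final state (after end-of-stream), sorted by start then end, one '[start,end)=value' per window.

[0,11)=7 [11,19)=3

i=0 t=0 v=2: → [0,4); WM=0
i=1 t=0 v=9: → [0,4); WM=0
i=2 t=1 v=7: → [0,5); WM=1
i=3 t=2 v=5: → [0,6); WM=2
i=4 t=3 v=6: → [0,7); WM=3
i=5 t=6 v=4: → [0,10); WM=6
i=6 t=2 v=6: → [0,10); WM=6
i=7 t=7 v=8: → [0,11); WM=7
i=8 t=11 v=2: → [11,15); WM=11
i=9 t=14 v=5: → [11,18); WM=14
i=10 t=15 v=6: → [11,19); WM=15
i=11 t=5 v=2: DROP (t<15-4); WM=15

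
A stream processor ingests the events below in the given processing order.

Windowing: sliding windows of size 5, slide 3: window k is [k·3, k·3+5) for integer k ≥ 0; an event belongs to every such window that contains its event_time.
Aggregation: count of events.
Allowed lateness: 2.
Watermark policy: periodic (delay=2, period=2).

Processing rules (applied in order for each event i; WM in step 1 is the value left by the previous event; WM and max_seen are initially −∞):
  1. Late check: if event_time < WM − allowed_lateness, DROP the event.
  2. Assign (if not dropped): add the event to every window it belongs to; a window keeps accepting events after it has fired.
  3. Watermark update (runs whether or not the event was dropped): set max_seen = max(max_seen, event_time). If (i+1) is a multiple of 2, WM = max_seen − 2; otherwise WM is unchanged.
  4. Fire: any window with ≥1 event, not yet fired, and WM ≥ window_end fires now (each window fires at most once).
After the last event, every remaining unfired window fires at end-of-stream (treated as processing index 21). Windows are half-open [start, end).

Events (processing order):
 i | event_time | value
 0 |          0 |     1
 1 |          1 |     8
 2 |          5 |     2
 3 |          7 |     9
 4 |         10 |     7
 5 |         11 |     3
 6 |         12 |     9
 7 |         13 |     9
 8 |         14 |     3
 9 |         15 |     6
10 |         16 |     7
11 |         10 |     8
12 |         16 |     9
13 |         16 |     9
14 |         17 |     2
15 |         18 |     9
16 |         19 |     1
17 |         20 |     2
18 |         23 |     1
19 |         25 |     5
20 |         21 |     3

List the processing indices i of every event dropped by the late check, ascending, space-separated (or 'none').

i=0 t=0 v=1: → [0,5); WM=−∞
i=1 t=1 v=8: → [0,5); WM=-1
i=2 t=5 v=2: → [3,8); WM=-1
i=3 t=7 v=9: → [6,11),[3,8); WM=5; [0,5) fires=2
i=4 t=10 v=7: → [9,14),[6,11); WM=5
i=5 t=11 v=3: → [9,14); WM=9; [3,8) fires=2
i=6 t=12 v=9: → [12,17),[9,14); WM=9
i=7 t=13 v=9: → [12,17),[9,14); WM=11; [6,11) fires=2
i=8 t=14 v=3: → [12,17); WM=11
i=9 t=15 v=6: → [15,20),[12,17); WM=13
i=10 t=16 v=7: → [15,20),[12,17); WM=13
i=11 t=10 v=8: DROP (t<13-2); WM=14; [9,14) fires=4
i=12 t=16 v=9: → [15,20),[12,17); WM=14
i=13 t=16 v=9: → [15,20),[12,17); WM=14
i=14 t=17 v=2: → [15,20); WM=14
i=15 t=18 v=9: → [18,23),[15,20); WM=16
i=16 t=19 v=1: → [18,23),[15,20); WM=16
i=17 t=20 v=2: → [18,23); WM=18; [12,17) fires=7
i=18 t=23 v=1: → [21,26); WM=18
i=19 t=25 v=5: → [24,29),[21,26); WM=23; [15,20) fires=7 [18,23) fires=3
i=20 t=21 v=3: → [21,26),[18,23); WM=23

11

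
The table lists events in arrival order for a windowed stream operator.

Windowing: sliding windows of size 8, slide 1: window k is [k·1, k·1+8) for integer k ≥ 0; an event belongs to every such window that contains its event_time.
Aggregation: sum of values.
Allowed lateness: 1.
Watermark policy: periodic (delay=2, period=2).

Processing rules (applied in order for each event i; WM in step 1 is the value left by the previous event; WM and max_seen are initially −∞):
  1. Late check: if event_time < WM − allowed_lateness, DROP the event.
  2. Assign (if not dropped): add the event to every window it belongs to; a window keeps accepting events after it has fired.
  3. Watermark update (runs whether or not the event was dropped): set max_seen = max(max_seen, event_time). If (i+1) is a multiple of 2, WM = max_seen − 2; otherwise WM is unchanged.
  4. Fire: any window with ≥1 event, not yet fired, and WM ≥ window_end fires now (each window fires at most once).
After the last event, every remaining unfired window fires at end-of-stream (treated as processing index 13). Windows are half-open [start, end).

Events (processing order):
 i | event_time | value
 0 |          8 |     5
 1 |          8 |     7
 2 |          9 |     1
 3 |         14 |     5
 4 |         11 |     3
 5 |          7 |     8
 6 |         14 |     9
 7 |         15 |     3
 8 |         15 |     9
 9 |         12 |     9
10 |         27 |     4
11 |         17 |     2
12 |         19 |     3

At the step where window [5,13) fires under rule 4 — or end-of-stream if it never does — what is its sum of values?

i=0 t=8 v=5: → [8,16),[7,15),[6,14),[5,13),[4,12),[3,11),[2,10),[1,9); WM=−∞
i=1 t=8 v=7: → [8,16),[7,15),[6,14),[5,13),[4,12),[3,11),[2,10),[1,9); WM=6
i=2 t=9 v=1: → [9,17),[8,16),[7,15),[6,14),[5,13),[4,12),[3,11),[2,10); WM=6
i=3 t=14 v=5: → [14,22),[13,21),[12,20),[11,19),[10,18),[9,17),[8,16),[7,15); WM=12; [1,9) fires=12 [2,10) fires=13 [3,11) fires=13 [4,12) fires=13
i=4 t=11 v=3: → [11,19),[10,18),[9,17),[8,16),[7,15),[6,14),[5,13),[4,12); WM=12
i=5 t=7 v=8: DROP (t<12-1); WM=12
i=6 t=14 v=9: → [14,22),[13,21),[12,20),[11,19),[10,18),[9,17),[8,16),[7,15); WM=12
i=7 t=15 v=3: → [15,23),[14,22),[13,21),[12,20),[11,19),[10,18),[9,17),[8,16); WM=13; [5,13) fires=16
i=8 t=15 v=9: → [15,23),[14,22),[13,21),[12,20),[11,19),[10,18),[9,17),[8,16); WM=13
i=9 t=12 v=9: → [12,20),[11,19),[10,18),[9,17),[8,16),[7,15),[6,14),[5,13); WM=13
i=10 t=27 v=4: → [27,35),[26,34),[25,33),[24,32),[23,31),[22,30),[21,29),[20,28); WM=13
i=11 t=17 v=2: → [17,25),[16,24),[15,23),[14,22),[13,21),[12,20),[11,19),[10,18); WM=25; [6,14) fires=25 [7,15) fires=39 [8,16) fires=51 [9,17) fires=39 [10,18) fires=40 [11,19) fires=40 [12,20) fires=37 [13,21) fires=28 [14,22) fires=28 [15,23) fires=14 [16,24) fires=2 [17,25) fires=2
i=12 t=19 v=3: DROP (t<25-1); WM=25

16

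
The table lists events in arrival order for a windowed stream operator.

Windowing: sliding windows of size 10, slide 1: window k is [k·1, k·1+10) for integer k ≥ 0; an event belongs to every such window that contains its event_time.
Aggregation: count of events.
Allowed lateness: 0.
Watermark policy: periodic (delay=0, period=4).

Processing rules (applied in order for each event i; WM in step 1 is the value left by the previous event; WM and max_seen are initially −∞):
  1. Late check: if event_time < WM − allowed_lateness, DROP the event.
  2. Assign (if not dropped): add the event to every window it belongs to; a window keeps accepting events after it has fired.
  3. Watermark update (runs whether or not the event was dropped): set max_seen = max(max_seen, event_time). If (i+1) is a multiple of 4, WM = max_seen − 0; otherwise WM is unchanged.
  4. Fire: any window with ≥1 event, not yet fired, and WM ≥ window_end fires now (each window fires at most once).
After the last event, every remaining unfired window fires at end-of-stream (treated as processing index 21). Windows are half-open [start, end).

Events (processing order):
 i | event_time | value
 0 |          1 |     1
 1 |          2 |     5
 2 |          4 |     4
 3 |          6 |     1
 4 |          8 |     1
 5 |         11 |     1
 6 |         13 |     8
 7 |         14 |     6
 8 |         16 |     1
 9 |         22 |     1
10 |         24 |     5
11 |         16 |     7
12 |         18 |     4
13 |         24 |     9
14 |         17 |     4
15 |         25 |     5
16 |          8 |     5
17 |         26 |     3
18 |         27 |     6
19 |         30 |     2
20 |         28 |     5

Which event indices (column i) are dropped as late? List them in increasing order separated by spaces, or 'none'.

12 14 16 20

i=0 t=1 v=1: → [1,11),[0,10); WM=−∞
i=1 t=2 v=5: → [2,12),[1,11),[0,10); WM=−∞
i=2 t=4 v=4: → [4,14),[3,13),[2,12),[1,11),[0,10); WM=−∞
i=3 t=6 v=1: → [6,16),[5,15),[4,14),[3,13),[2,12),[1,11),[0,10); WM=6
i=4 t=8 v=1: → [8,18),[7,17),[6,16),[5,15),[4,14),[3,13),[2,12),[1,11),[0,10); WM=6
i=5 t=11 v=1: → [11,21),[10,20),[9,19),[8,18),[7,17),[6,16),[5,15),[4,14),[3,13),[2,12); WM=6
i=6 t=13 v=8: → [13,23),[12,22),[11,21),[10,20),[9,19),[8,18),[7,17),[6,16),[5,15),[4,14); WM=6
i=7 t=14 v=6: → [14,24),[13,23),[12,22),[11,21),[10,20),[9,19),[8,18),[7,17),[6,16),[5,15); WM=14; [0,10) fires=5 [1,11) fires=5 [2,12) fires=5 [3,13) fires=4 [4,14) fires=5
i=8 t=16 v=1: → [16,26),[15,25),[14,24),[13,23),[12,22),[11,21),[10,20),[9,19),[8,18),[7,17); WM=14
i=9 t=22 v=1: → [22,32),[21,31),[20,30),[19,29),[18,28),[17,27),[16,26),[15,25),[14,24),[13,23); WM=14
i=10 t=24 v=5: → [24,34),[23,33),[22,32),[21,31),[20,30),[19,29),[18,28),[17,27),[16,26),[15,25); WM=14
i=11 t=16 v=7: → [16,26),[15,25),[14,24),[13,23),[12,22),[11,21),[10,20),[9,19),[8,18),[7,17); WM=24; [5,15) fires=5 [6,16) fires=5 [7,17) fires=6 [8,18) fires=6 [9,19) fires=5 [10,20) fires=5 [11,21) fires=5 [12,22) fires=4 [13,23) fires=5 [14,24) fires=4
i=12 t=18 v=4: DROP (t<24-0); WM=24
i=13 t=24 v=9: → [24,34),[23,33),[22,32),[21,31),[20,30),[19,29),[18,28),[17,27),[16,26),[15,25); WM=24
i=14 t=17 v=4: DROP (t<24-0); WM=24
i=15 t=25 v=5: → [25,35),[24,34),[23,33),[22,32),[21,31),[20,30),[19,29),[18,28),[17,27),[16,26); WM=25; [15,25) fires=5
i=16 t=8 v=5: DROP (t<25-0); WM=25
i=17 t=26 v=3: → [26,36),[25,35),[24,34),[23,33),[22,32),[21,31),[20,30),[19,29),[18,28),[17,27); WM=25
i=18 t=27 v=6: → [27,37),[26,36),[25,35),[24,34),[23,33),[22,32),[21,31),[20,30),[19,29),[18,28); WM=25
i=19 t=30 v=2: → [30,40),[29,39),[28,38),[27,37),[26,36),[25,35),[24,34),[23,33),[22,32),[21,31); WM=30; [16,26) fires=6 [17,27) fires=5 [18,28) fires=6 [19,29) fires=6 [20,30) fires=6
i=20 t=28 v=5: DROP (t<30-0); WM=30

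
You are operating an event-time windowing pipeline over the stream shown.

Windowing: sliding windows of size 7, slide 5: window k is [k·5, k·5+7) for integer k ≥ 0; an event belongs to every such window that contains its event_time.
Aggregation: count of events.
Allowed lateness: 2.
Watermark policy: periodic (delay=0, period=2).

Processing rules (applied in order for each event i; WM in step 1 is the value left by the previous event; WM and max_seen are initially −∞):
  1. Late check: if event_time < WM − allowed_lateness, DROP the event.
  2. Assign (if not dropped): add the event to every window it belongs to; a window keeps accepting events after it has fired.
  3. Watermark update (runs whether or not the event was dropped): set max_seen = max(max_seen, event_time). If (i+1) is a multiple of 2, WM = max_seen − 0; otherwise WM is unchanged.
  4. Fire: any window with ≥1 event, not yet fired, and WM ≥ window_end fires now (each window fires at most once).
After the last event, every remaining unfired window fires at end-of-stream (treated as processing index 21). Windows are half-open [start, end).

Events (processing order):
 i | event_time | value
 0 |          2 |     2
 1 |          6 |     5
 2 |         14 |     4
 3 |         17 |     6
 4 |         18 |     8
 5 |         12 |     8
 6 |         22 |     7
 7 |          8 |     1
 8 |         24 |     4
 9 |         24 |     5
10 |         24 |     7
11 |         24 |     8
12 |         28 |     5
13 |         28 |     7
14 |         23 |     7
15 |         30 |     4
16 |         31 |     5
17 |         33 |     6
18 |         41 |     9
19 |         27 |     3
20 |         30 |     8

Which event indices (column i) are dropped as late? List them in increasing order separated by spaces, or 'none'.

5 7 14 19 20

i=0 t=2 v=2: → [0,7); WM=−∞
i=1 t=6 v=5: → [5,12),[0,7); WM=6
i=2 t=14 v=4: → [10,17); WM=6
i=3 t=17 v=6: → [15,22); WM=17; [0,7) fires=2 [5,12) fires=1 [10,17) fires=1
i=4 t=18 v=8: → [15,22); WM=17
i=5 t=12 v=8: DROP (t<17-2); WM=18
i=6 t=22 v=7: → [20,27); WM=18
i=7 t=8 v=1: DROP (t<18-2); WM=22; [15,22) fires=2
i=8 t=24 v=4: → [20,27); WM=22
i=9 t=24 v=5: → [20,27); WM=24
i=10 t=24 v=7: → [20,27); WM=24
i=11 t=24 v=8: → [20,27); WM=24
i=12 t=28 v=5: → [25,32); WM=24
i=13 t=28 v=7: → [25,32); WM=28; [20,27) fires=5
i=14 t=23 v=7: DROP (t<28-2); WM=28
i=15 t=30 v=4: → [30,37),[25,32); WM=30
i=16 t=31 v=5: → [30,37),[25,32); WM=30
i=17 t=33 v=6: → [30,37); WM=33; [25,32) fires=4
i=18 t=41 v=9: → [40,47),[35,42); WM=33
i=19 t=27 v=3: DROP (t<33-2); WM=41; [30,37) fires=3
i=20 t=30 v=8: DROP (t<41-2); WM=41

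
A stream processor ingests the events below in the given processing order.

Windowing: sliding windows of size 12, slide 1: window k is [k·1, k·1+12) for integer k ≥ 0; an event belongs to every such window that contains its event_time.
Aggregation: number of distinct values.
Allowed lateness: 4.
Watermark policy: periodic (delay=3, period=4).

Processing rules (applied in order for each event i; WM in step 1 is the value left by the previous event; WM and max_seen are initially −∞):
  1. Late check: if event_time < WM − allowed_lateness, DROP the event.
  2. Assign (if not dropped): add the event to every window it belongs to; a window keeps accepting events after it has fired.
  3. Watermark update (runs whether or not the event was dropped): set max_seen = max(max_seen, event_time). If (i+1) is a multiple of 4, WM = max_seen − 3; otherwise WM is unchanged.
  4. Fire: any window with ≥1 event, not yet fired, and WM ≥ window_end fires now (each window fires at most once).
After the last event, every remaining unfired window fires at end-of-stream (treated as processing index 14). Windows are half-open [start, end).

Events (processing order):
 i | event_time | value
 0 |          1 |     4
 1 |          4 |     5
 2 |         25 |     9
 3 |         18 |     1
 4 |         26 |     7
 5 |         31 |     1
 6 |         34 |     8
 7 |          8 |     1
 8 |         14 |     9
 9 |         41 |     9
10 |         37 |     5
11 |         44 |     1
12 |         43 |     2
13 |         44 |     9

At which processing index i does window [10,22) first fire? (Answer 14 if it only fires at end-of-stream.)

i=0 t=1 v=4: → [1,13),[0,12); WM=−∞
i=1 t=4 v=5: → [4,16),[3,15),[2,14),[1,13),[0,12); WM=−∞
i=2 t=25 v=9: → [25,37),[24,36),[23,35),[22,34),[21,33),[20,32),[19,31),[18,30),[17,29),[16,28),[15,27),[14,26); WM=−∞
i=3 t=18 v=1: → [18,30),[17,29),[16,28),[15,27),[14,26),[13,25),[12,24),[11,23),[10,22),[9,21),[8,20),[7,19); WM=22; [0,12) fires=2 [1,13) fires=2 [2,14) fires=1 [3,15) fires=1 [4,16) fires=1 [7,19) fires=1 [8,20) fires=1 [9,21) fires=1 [10,22) fires=1
i=4 t=26 v=7: → [26,38),[25,37),[24,36),[23,35),[22,34),[21,33),[20,32),[19,31),[18,30),[17,29),[16,28),[15,27); WM=22
i=5 t=31 v=1: → [31,43),[30,42),[29,41),[28,40),[27,39),[26,38),[25,37),[24,36),[23,35),[22,34),[21,33),[20,32); WM=22
i=6 t=34 v=8: → [34,46),[33,45),[32,44),[31,43),[30,42),[29,41),[28,40),[27,39),[26,38),[25,37),[24,36),[23,35); WM=22
i=7 t=8 v=1: DROP (t<22-4); WM=31; [11,23) fires=1 [12,24) fires=1 [13,25) fires=1 [14,26) fires=2 [15,27) fires=3 [16,28) fires=3 [17,29) fires=3 [18,30) fires=3 [19,31) fires=2
i=8 t=14 v=9: DROP (t<31-4); WM=31
i=9 t=41 v=9: → [41,53),[40,52),[39,51),[38,50),[37,49),[36,48),[35,47),[34,46),[33,45),[32,44),[31,43),[30,42); WM=31
i=10 t=37 v=5: → [37,49),[36,48),[35,47),[34,46),[33,45),[32,44),[31,43),[30,42),[29,41),[28,40),[27,39),[26,38); WM=31
i=11 t=44 v=1: → [44,56),[43,55),[42,54),[41,53),[40,52),[39,51),[38,50),[37,49),[36,48),[35,47),[34,46),[33,45); WM=41; [20,32) fires=3 [21,33) fires=3 [22,34) fires=3 [23,35) fires=4 [24,36) fires=4 [25,37) fires=4 [26,38) fires=4 [27,39) fires=3 [28,40) fires=3 [29,41) fires=3
i=12 t=43 v=2: → [43,55),[42,54),[41,53),[40,52),[39,51),[38,50),[37,49),[36,48),[35,47),[34,46),[33,45),[32,44); WM=41
i=13 t=44 v=9: → [44,56),[43,55),[42,54),[41,53),[40,52),[39,51),[38,50),[37,49),[36,48),[35,47),[34,46),[33,45); WM=41

3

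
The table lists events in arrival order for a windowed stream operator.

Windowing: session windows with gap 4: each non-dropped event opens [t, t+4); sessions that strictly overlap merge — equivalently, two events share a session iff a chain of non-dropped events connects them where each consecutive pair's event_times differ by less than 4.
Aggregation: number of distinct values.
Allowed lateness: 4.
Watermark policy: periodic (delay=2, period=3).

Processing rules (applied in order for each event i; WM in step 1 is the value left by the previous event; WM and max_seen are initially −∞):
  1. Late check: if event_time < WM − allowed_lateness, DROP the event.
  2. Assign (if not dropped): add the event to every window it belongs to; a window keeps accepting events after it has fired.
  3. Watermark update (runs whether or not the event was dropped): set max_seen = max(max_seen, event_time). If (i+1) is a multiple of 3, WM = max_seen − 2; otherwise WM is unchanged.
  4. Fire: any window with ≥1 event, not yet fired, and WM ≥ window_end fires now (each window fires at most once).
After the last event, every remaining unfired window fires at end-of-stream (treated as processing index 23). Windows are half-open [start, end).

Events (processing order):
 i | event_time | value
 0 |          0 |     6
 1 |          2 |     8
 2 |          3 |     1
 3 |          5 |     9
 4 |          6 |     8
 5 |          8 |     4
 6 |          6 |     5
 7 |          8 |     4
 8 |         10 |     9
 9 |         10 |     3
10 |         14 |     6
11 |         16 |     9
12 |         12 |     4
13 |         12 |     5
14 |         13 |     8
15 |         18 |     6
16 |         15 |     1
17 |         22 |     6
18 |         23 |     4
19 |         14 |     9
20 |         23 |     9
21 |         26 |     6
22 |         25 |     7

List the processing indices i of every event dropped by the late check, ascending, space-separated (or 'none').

19

i=0 t=0 v=6: → [0,4); WM=−∞
i=1 t=2 v=8: → [0,6); WM=−∞
i=2 t=3 v=1: → [0,7); WM=1
i=3 t=5 v=9: → [0,9); WM=1
i=4 t=6 v=8: → [0,10); WM=1
i=5 t=8 v=4: → [0,12); WM=6
i=6 t=6 v=5: → [0,12); WM=6
i=7 t=8 v=4: → [0,12); WM=6
i=8 t=10 v=9: → [0,14); WM=8
i=9 t=10 v=3: → [0,14); WM=8
i=10 t=14 v=6: → [14,18); WM=8
i=11 t=16 v=9: → [14,20); WM=14
i=12 t=12 v=4: → [0,20); WM=14
i=13 t=12 v=5: → [0,20); WM=14
i=14 t=13 v=8: → [0,20); WM=14
i=15 t=18 v=6: → [0,22); WM=14
i=16 t=15 v=1: → [0,22); WM=14
i=17 t=22 v=6: → [22,26); WM=20
i=18 t=23 v=4: → [22,27); WM=20
i=19 t=14 v=9: DROP (t<20-4); WM=20
i=20 t=23 v=9: → [22,27); WM=21
i=21 t=26 v=6: → [22,30); WM=21
i=22 t=25 v=7: → [22,30); WM=21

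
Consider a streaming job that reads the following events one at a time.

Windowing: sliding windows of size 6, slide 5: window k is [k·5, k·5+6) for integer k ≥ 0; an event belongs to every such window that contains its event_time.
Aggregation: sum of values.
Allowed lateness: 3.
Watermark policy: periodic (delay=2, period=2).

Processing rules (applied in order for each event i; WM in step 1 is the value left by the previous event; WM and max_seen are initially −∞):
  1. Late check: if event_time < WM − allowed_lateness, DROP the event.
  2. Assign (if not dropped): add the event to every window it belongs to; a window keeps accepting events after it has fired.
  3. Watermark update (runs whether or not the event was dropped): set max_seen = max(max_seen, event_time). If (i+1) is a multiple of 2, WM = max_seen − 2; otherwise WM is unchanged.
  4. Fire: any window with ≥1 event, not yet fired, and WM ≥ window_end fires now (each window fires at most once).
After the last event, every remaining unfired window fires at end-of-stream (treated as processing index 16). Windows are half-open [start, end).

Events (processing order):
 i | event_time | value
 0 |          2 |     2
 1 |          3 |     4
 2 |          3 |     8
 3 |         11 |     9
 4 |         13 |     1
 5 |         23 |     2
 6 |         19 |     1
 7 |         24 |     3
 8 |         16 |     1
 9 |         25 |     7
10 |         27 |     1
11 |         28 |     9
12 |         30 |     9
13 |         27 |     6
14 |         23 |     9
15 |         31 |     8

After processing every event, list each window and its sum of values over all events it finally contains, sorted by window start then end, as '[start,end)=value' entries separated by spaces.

i=0 t=2 v=2: → [0,6); WM=−∞
i=1 t=3 v=4: → [0,6); WM=1
i=2 t=3 v=8: → [0,6); WM=1
i=3 t=11 v=9: → [10,16); WM=9; [0,6) fires=14
i=4 t=13 v=1: → [10,16); WM=9
i=5 t=23 v=2: → [20,26); WM=21; [10,16) fires=10
i=6 t=19 v=1: → [15,21); WM=21; [15,21) fires=1
i=7 t=24 v=3: → [20,26); WM=22
i=8 t=16 v=1: DROP (t<22-3); WM=22
i=9 t=25 v=7: → [25,31),[20,26); WM=23
i=10 t=27 v=1: → [25,31); WM=23
i=11 t=28 v=9: → [25,31); WM=26; [20,26) fires=12
i=12 t=30 v=9: → [30,36),[25,31); WM=26
i=13 t=27 v=6: → [25,31); WM=28
i=14 t=23 v=9: DROP (t<28-3); WM=28
i=15 t=31 v=8: → [30,36); WM=29

[0,6)=14 [10,16)=10 [15,21)=1 [20,26)=12 [25,31)=32 [30,36)=17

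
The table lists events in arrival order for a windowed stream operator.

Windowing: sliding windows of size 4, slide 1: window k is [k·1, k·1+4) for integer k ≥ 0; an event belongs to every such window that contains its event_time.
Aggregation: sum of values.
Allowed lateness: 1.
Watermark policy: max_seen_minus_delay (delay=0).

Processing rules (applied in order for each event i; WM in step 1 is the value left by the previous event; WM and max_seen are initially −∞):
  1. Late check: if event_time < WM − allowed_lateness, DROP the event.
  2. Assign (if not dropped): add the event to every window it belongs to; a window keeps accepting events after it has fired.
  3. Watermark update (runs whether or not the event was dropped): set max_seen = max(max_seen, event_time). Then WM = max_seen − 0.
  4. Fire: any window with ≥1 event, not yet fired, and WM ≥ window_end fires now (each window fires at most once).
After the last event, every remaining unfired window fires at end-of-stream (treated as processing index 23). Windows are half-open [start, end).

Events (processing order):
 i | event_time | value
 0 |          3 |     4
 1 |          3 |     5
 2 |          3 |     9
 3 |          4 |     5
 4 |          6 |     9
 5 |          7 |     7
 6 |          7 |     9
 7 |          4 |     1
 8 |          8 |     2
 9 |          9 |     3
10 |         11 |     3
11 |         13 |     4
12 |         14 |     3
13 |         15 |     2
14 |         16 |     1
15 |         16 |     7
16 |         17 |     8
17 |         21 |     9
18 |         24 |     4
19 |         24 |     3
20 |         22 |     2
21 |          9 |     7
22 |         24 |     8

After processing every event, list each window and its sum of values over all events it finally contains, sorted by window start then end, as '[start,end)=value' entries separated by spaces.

[0,4)=18 [1,5)=23 [2,6)=23 [3,7)=32 [4,8)=30 [5,9)=27 [6,10)=30 [7,11)=21 [8,12)=8 [9,13)=6 [10,14)=7 [11,15)=10 [12,16)=9 [13,17)=17 [14,18)=21 [15,19)=18 [16,20)=16 [17,21)=8 [18,22)=9 [19,23)=9 [20,24)=9 [21,25)=24 [22,26)=15 [23,27)=15 [24,28)=15

i=0 t=3 v=4: → [3,7),[2,6),[1,5),[0,4); WM=3
i=1 t=3 v=5: → [3,7),[2,6),[1,5),[0,4); WM=3
i=2 t=3 v=9: → [3,7),[2,6),[1,5),[0,4); WM=3
i=3 t=4 v=5: → [4,8),[3,7),[2,6),[1,5); WM=4; [0,4) fires=18
i=4 t=6 v=9: → [6,10),[5,9),[4,8),[3,7); WM=6; [1,5) fires=23 [2,6) fires=23
i=5 t=7 v=7: → [7,11),[6,10),[5,9),[4,8); WM=7; [3,7) fires=32
i=6 t=7 v=9: → [7,11),[6,10),[5,9),[4,8); WM=7
i=7 t=4 v=1: DROP (t<7-1); WM=7
i=8 t=8 v=2: → [8,12),[7,11),[6,10),[5,9); WM=8; [4,8) fires=30
i=9 t=9 v=3: → [9,13),[8,12),[7,11),[6,10); WM=9; [5,9) fires=27
i=10 t=11 v=3: → [11,15),[10,14),[9,13),[8,12); WM=11; [6,10) fires=30 [7,11) fires=21
i=11 t=13 v=4: → [13,17),[12,16),[11,15),[10,14); WM=13; [8,12) fires=8 [9,13) fires=6
i=12 t=14 v=3: → [14,18),[13,17),[12,16),[11,15); WM=14; [10,14) fires=7
i=13 t=15 v=2: → [15,19),[14,18),[13,17),[12,16); WM=15; [11,15) fires=10
i=14 t=16 v=1: → [16,20),[15,19),[14,18),[13,17); WM=16; [12,16) fires=9
i=15 t=16 v=7: → [16,20),[15,19),[14,18),[13,17); WM=16
i=16 t=17 v=8: → [17,21),[16,20),[15,19),[14,18); WM=17; [13,17) fires=17
i=17 t=21 v=9: → [21,25),[20,24),[19,23),[18,22); WM=21; [14,18) fires=21 [15,19) fires=18 [16,20) fires=16 [17,21) fires=8
i=18 t=24 v=4: → [24,28),[23,27),[22,26),[21,25); WM=24; [18,22) fires=9 [19,23) fires=9 [20,24) fires=9
i=19 t=24 v=3: → [24,28),[23,27),[22,26),[21,25); WM=24
i=20 t=22 v=2: DROP (t<24-1); WM=24
i=21 t=9 v=7: DROP (t<24-1); WM=24
i=22 t=24 v=8: → [24,28),[23,27),[22,26),[21,25); WM=24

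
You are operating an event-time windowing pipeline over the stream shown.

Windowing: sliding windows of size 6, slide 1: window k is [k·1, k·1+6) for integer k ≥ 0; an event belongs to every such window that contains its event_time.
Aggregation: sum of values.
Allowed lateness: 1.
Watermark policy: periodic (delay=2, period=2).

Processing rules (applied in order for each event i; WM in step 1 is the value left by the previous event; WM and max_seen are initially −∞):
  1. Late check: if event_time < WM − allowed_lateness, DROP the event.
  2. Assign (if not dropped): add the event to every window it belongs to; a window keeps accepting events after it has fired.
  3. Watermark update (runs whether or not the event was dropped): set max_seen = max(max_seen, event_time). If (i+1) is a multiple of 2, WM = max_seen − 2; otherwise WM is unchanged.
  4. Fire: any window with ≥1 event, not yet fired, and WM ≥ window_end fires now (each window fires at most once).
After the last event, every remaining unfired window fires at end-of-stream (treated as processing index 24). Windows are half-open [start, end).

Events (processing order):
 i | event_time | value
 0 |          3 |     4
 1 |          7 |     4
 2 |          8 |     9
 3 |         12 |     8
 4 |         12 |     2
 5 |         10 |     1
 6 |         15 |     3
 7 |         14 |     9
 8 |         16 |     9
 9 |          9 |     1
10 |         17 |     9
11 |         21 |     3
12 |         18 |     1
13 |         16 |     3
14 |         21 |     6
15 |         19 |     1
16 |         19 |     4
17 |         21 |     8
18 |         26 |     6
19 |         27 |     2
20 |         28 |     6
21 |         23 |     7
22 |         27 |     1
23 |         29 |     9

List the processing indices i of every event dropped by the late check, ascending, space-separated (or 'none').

i=0 t=3 v=4: → [3,9),[2,8),[1,7),[0,6); WM=−∞
i=1 t=7 v=4: → [7,13),[6,12),[5,11),[4,10),[3,9),[2,8); WM=5
i=2 t=8 v=9: → [8,14),[7,13),[6,12),[5,11),[4,10),[3,9); WM=5
i=3 t=12 v=8: → [12,18),[11,17),[10,16),[9,15),[8,14),[7,13); WM=10; [0,6) fires=4 [1,7) fires=4 [2,8) fires=8 [3,9) fires=17 [4,10) fires=13
i=4 t=12 v=2: → [12,18),[11,17),[10,16),[9,15),[8,14),[7,13); WM=10
i=5 t=10 v=1: → [10,16),[9,15),[8,14),[7,13),[6,12),[5,11); WM=10
i=6 t=15 v=3: → [15,21),[14,20),[13,19),[12,18),[11,17),[10,16); WM=10
i=7 t=14 v=9: → [14,20),[13,19),[12,18),[11,17),[10,16),[9,15); WM=13; [5,11) fires=14 [6,12) fires=14 [7,13) fires=24
i=8 t=16 v=9: → [16,22),[15,21),[14,20),[13,19),[12,18),[11,17); WM=13
i=9 t=9 v=1: DROP (t<13-1); WM=14; [8,14) fires=20
i=10 t=17 v=9: → [17,23),[16,22),[15,21),[14,20),[13,19),[12,18); WM=14
i=11 t=21 v=3: → [21,27),[20,26),[19,25),[18,24),[17,23),[16,22); WM=19; [9,15) fires=20 [10,16) fires=23 [11,17) fires=31 [12,18) fires=40 [13,19) fires=30
i=12 t=18 v=1: → [18,24),[17,23),[16,22),[15,21),[14,20),[13,19); WM=19
i=13 t=16 v=3: DROP (t<19-1); WM=19
i=14 t=21 v=6: → [21,27),[20,26),[19,25),[18,24),[17,23),[16,22); WM=19
i=15 t=19 v=1: → [19,25),[18,24),[17,23),[16,22),[15,21),[14,20); WM=19
i=16 t=19 v=4: → [19,25),[18,24),[17,23),[16,22),[15,21),[14,20); WM=19
i=17 t=21 v=8: → [21,27),[20,26),[19,25),[18,24),[17,23),[16,22); WM=19
i=18 t=26 v=6: → [26,32),[25,31),[24,30),[23,29),[22,28),[21,27); WM=19
i=19 t=27 v=2: → [27,33),[26,32),[25,31),[24,30),[23,29),[22,28); WM=25; [14,20) fires=36 [15,21) fires=27 [16,22) fires=41 [17,23) fires=32 [18,24) fires=23 [19,25) fires=22
i=20 t=28 v=6: → [28,34),[27,33),[26,32),[25,31),[24,30),[23,29); WM=25
i=21 t=23 v=7: DROP (t<25-1); WM=26; [20,26) fires=17
i=22 t=27 v=1: → [27,33),[26,32),[25,31),[24,30),[23,29),[22,28); WM=26
i=23 t=29 v=9: → [29,35),[28,34),[27,33),[26,32),[25,31),[24,30); WM=27; [21,27) fires=23

9 13 21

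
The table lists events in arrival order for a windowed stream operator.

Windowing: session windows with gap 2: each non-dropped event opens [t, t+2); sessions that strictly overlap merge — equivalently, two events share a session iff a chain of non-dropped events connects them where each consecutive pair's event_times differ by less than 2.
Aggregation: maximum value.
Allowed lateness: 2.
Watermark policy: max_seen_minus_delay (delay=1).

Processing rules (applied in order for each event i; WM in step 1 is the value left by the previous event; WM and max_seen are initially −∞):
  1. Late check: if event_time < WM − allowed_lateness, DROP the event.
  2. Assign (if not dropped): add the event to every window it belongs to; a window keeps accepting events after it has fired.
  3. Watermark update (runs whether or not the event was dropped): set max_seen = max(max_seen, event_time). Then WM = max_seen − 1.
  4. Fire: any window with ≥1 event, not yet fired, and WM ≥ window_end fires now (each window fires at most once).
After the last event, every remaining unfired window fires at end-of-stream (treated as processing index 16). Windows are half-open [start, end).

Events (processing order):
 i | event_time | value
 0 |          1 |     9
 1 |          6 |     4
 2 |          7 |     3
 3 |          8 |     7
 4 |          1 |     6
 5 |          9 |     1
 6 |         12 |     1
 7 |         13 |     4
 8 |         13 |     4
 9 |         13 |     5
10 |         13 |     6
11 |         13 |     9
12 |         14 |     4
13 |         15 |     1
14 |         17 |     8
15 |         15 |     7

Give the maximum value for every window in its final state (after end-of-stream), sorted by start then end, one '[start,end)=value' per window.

i=0 t=1 v=9: → [1,3); WM=0
i=1 t=6 v=4: → [6,8); WM=5
i=2 t=7 v=3: → [6,9); WM=6
i=3 t=8 v=7: → [6,10); WM=7
i=4 t=1 v=6: DROP (t<7-2); WM=7
i=5 t=9 v=1: → [6,11); WM=8
i=6 t=12 v=1: → [12,14); WM=11
i=7 t=13 v=4: → [12,15); WM=12
i=8 t=13 v=4: → [12,15); WM=12
i=9 t=13 v=5: → [12,15); WM=12
i=10 t=13 v=6: → [12,15); WM=12
i=11 t=13 v=9: → [12,15); WM=12
i=12 t=14 v=4: → [12,16); WM=13
i=13 t=15 v=1: → [12,17); WM=14
i=14 t=17 v=8: → [17,19); WM=16
i=15 t=15 v=7: → [12,17); WM=16

[1,3)=9 [6,11)=7 [12,17)=9 [17,19)=8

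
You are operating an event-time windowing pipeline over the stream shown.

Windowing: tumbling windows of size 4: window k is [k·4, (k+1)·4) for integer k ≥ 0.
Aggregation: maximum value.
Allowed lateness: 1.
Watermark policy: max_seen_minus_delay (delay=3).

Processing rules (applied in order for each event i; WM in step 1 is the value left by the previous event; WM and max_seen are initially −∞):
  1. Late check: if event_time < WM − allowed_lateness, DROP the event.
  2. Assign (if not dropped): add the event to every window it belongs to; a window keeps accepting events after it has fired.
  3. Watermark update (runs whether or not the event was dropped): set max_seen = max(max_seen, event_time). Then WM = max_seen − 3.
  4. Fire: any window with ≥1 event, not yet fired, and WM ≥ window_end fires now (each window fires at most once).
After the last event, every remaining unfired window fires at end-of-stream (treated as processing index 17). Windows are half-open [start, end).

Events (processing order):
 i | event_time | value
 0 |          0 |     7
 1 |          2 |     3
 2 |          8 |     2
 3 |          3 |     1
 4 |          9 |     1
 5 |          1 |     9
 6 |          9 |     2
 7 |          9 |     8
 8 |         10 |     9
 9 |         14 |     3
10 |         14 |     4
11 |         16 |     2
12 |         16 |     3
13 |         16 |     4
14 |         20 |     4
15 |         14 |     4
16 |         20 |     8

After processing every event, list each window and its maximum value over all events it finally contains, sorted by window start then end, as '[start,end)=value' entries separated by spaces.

[0,4)=7 [8,12)=9 [12,16)=4 [16,20)=4 [20,24)=8

i=0 t=0 v=7: → [0,4); WM=-3
i=1 t=2 v=3: → [0,4); WM=-1
i=2 t=8 v=2: → [8,12); WM=5; [0,4) fires=7
i=3 t=3 v=1: DROP (t<5-1); WM=5
i=4 t=9 v=1: → [8,12); WM=6
i=5 t=1 v=9: DROP (t<6-1); WM=6
i=6 t=9 v=2: → [8,12); WM=6
i=7 t=9 v=8: → [8,12); WM=6
i=8 t=10 v=9: → [8,12); WM=7
i=9 t=14 v=3: → [12,16); WM=11
i=10 t=14 v=4: → [12,16); WM=11
i=11 t=16 v=2: → [16,20); WM=13; [8,12) fires=9
i=12 t=16 v=3: → [16,20); WM=13
i=13 t=16 v=4: → [16,20); WM=13
i=14 t=20 v=4: → [20,24); WM=17; [12,16) fires=4
i=15 t=14 v=4: DROP (t<17-1); WM=17
i=16 t=20 v=8: → [20,24); WM=17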